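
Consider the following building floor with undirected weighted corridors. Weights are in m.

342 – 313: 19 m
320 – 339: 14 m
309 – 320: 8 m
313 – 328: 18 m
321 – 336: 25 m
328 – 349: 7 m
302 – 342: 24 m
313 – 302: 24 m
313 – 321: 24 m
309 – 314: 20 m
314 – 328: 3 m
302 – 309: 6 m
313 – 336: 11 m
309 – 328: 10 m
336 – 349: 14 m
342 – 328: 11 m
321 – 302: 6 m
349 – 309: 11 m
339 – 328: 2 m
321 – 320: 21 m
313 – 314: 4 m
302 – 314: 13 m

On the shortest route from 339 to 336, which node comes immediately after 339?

328

Enumerating some paths:
339 → 328 → 349 → 336: 2+7+14 = 23
339 → 328 → 309 → 349 → 336: 2+10+11+14 = 37
339 → 328 → 313 → 336: 2+18+11 = 31
339 → 328 → 314 → 313 → 336: 2+3+4+11 = 20
The minimum is 20 m via 339 → 328 → 314 → 313 → 336.
So from 339 the first move is to 328.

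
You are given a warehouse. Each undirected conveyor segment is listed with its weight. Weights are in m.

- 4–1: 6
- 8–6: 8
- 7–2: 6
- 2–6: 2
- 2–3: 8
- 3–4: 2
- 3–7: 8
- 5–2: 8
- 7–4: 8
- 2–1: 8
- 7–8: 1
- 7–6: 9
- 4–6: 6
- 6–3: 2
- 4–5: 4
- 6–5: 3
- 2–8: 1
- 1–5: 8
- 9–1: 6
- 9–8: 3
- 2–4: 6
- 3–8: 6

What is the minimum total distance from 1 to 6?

Shortest distances from 1:
1: 0
4: 6  (via 1)
9: 6  (via 1)
2: 8  (via 1)
3: 8  (via 4)
5: 8  (via 1)
8: 9  (via 9)
6: 10  (via 2)
Shortest route: 1 → 2 → 6 = 10 m.

10 m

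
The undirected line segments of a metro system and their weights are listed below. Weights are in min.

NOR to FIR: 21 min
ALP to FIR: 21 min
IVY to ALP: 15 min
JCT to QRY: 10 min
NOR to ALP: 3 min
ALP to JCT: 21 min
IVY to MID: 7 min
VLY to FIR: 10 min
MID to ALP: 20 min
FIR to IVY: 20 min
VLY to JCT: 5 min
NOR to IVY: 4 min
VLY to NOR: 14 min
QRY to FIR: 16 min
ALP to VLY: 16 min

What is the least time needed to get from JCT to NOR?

Compare a few routes:
JCT - VLY - NOR: 5+14 = 19
JCT - ALP - NOR: 21+3 = 24
JCT - VLY - ALP - NOR: 5+16+3 = 24
The minimum is 19 min via JCT - VLY - NOR.

19 min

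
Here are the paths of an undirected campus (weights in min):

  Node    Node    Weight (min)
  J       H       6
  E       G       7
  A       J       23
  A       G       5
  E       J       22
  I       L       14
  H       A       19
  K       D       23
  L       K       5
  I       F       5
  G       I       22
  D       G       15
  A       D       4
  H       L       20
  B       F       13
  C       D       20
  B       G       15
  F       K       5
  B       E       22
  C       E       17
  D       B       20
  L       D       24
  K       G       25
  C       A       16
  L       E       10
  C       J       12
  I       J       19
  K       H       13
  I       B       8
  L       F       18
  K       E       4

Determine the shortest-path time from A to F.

Shortest distances from A:
A: 0
D: 4  (via A)
G: 5  (via A)
E: 12  (via G)
C: 16  (via A)
K: 16  (via E)
H: 19  (via A)
B: 20  (via G)
F: 21  (via K)
Shortest route: A → G → E → K → F = 21 min.

21 min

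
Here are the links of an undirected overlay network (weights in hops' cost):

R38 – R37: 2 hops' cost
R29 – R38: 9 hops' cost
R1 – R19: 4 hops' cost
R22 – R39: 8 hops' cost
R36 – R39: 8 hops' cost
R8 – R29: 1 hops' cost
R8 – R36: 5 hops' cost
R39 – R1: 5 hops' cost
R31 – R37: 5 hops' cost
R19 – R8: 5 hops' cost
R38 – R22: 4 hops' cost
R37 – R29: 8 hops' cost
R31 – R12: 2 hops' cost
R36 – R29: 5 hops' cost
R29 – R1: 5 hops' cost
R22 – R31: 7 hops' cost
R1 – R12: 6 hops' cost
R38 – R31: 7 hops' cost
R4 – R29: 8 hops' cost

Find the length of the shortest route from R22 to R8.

14 hops' cost

Candidate routes:
R22–R38–R29–R8: 4+9+1 = 14
R22–R38–R37–R29–R8: 4+2+8+1 = 15
The minimum is 14 hops' cost via R22–R38–R29–R8.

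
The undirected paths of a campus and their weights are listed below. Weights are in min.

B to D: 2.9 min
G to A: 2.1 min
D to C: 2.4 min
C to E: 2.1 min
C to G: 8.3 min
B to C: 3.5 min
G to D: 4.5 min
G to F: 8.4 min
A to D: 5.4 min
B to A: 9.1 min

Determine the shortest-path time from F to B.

Compare a few routes:
F → G → D → B: 8.4+4.5+2.9 = 15.8
F → G → A → D → B: 8.4+2.1+5.4+2.9 = 18.8
F → G → D → C → B: 8.4+4.5+2.4+3.5 = 18.8
The minimum is 15.8 min via F → G → D → B.

15.8 min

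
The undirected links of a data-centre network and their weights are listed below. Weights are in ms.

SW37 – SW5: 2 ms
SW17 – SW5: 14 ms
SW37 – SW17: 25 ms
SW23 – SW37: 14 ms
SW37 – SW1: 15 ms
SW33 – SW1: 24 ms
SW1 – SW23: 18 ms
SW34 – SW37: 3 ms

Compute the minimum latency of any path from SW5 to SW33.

Running Dijkstra from SW5:
SW5: 0
SW37: 2  (via SW5)
SW34: 5  (via SW37)
SW17: 14  (via SW5)
SW23: 16  (via SW37)
SW1: 17  (via SW37)
SW33: 41  (via SW1)
Shortest route: SW5 → SW37 → SW1 → SW33 = 41 ms.

41 ms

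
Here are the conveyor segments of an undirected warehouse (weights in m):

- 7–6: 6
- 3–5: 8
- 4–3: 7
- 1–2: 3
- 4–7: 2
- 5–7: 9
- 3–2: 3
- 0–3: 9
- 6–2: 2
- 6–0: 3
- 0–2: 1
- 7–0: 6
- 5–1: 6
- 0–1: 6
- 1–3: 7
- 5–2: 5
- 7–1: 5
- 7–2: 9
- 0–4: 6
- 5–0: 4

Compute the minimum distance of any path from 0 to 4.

Compare a few routes:
0 - 4: 6 = 6
0 - 7 - 4: 6+2 = 8
The minimum is 6 m via 0 - 4.

6 m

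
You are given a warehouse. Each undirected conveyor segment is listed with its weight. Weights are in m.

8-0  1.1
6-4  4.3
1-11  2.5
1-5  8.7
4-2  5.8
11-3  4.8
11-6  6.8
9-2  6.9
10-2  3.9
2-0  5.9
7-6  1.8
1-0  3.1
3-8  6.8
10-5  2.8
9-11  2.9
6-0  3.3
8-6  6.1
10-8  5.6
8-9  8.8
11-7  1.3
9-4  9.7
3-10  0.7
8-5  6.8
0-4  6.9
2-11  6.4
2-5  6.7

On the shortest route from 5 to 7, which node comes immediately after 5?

Compare a few routes:
5–2–11–7: 6.7+6.4+1.3 = 14.4
5–8–0–6–7: 6.8+1.1+3.3+1.8 = 13
5–10–3–11–7: 2.8+0.7+4.8+1.3 = 9.6
5–1–11–7: 8.7+2.5+1.3 = 12.5
Cheapest is 5–10–3–11–7 at 9.6 m.
So from 5 the first move is to 10.

10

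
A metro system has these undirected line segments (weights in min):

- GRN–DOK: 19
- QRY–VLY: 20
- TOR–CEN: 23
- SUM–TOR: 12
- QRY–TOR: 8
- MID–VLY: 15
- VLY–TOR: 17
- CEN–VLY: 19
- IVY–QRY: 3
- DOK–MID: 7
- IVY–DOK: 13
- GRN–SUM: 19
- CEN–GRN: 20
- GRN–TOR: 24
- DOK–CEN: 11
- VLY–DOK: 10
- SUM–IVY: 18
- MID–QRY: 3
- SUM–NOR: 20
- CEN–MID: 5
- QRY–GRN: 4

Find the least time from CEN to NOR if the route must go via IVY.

49 min

Best CEN to IVY: CEN–MID–QRY–IVY costing 11
Best IVY to NOR: IVY–SUM–NOR costing 38
Total via IVY: 11 + 38 = 49 min.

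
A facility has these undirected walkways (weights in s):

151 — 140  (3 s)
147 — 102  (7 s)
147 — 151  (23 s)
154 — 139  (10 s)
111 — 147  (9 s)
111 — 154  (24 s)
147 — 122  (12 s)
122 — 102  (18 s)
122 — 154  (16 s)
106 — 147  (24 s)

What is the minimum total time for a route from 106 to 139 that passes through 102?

75 s

Shortest 106→102: 106–147–102 = 31
Best 102 to 139: 102–122–154–139 costing 44
Total via 102: 31 + 44 = 75 s.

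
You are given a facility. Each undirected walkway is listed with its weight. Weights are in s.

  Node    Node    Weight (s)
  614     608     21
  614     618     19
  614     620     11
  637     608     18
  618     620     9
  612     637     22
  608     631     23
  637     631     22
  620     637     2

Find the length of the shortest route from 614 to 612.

35 s

Candidate routes:
614 - 608 - 637 - 612: 21+18+22 = 61
614 - 618 - 620 - 637 - 612: 19+9+2+22 = 52
614 - 620 - 637 - 612: 11+2+22 = 35
The minimum is 35 s via 614 - 620 - 637 - 612.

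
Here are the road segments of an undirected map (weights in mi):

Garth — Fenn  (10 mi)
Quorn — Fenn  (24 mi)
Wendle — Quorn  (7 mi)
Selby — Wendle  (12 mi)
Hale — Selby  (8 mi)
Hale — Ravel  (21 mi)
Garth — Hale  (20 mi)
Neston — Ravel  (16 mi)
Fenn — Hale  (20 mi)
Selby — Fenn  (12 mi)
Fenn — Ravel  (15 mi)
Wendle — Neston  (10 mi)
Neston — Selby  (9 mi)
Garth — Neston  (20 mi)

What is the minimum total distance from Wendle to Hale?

Shortest distances from Wendle:
Wendle: 0
Quorn: 7  (via Wendle)
Neston: 10  (via Wendle)
Selby: 12  (via Wendle)
Hale: 20  (via Selby)
Shortest route: Wendle–Selby–Hale = 20 mi.

20 mi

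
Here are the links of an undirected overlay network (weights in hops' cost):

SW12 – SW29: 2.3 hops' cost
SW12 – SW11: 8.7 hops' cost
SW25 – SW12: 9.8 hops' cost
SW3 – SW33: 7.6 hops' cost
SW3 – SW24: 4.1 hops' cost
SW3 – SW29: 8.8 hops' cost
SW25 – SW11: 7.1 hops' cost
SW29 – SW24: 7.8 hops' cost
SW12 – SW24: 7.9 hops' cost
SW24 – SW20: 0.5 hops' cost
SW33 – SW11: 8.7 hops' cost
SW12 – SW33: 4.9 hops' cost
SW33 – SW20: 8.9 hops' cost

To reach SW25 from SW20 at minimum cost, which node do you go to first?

SW24

Compare a few routes:
SW20–SW24–SW12–SW25: 0.5+7.9+9.8 = 18.2
SW20–SW24–SW29–SW12–SW25: 0.5+7.8+2.3+9.8 = 20.4
The minimum is 18.2 hops' cost via SW20–SW24–SW12–SW25.
So from SW20 the first move is to SW24.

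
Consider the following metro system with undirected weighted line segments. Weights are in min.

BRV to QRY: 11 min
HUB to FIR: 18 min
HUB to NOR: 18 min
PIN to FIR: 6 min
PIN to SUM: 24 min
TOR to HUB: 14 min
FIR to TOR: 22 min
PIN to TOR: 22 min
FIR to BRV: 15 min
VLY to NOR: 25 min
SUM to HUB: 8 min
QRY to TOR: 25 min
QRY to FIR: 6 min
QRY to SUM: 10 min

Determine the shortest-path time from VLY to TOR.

Shortest distances from VLY:
VLY: 0
NOR: 25  (via VLY)
HUB: 43  (via NOR)
SUM: 51  (via HUB)
TOR: 57  (via HUB)
Shortest route: VLY–NOR–HUB–TOR = 57 min.

57 min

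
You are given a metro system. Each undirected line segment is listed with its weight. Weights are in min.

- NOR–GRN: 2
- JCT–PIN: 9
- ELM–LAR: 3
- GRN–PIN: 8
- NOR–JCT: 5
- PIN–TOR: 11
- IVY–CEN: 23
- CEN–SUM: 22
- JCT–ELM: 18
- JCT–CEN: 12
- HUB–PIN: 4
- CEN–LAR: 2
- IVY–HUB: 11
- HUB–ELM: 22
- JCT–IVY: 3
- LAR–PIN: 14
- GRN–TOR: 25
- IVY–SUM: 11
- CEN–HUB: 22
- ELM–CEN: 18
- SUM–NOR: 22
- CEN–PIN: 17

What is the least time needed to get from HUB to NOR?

Candidate routes:
HUB - IVY - JCT - NOR: 11+3+5 = 19
HUB - IVY - JCT - PIN - GRN - NOR: 11+3+9+8+2 = 33
HUB - PIN - JCT - NOR: 4+9+5 = 18
HUB - PIN - GRN - NOR: 4+8+2 = 14
The minimum is 14 min via HUB - PIN - GRN - NOR.

14 min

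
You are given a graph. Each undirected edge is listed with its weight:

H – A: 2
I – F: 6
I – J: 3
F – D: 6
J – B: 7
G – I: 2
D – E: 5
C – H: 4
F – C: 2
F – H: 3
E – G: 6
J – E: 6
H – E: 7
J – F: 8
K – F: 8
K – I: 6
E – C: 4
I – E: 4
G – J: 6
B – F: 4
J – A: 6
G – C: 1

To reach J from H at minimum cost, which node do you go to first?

Candidate routes:
H - A - J: 2+6 = 8
H - C - G - J: 4+1+6 = 11
H - C - G - I - J: 4+1+2+3 = 10
Cheapest is H - A - J at 8.
So from H the first move is to A.

A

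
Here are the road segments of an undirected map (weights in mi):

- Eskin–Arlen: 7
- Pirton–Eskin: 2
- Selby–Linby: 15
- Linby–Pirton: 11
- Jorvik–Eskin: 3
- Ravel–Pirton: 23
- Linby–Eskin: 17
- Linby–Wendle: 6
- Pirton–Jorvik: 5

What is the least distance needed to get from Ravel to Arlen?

Shortest distances from Ravel:
Ravel: 0
Pirton: 23  (via Ravel)
Eskin: 25  (via Pirton)
Jorvik: 28  (via Pirton)
Arlen: 32  (via Eskin)
Shortest route: Ravel → Pirton → Eskin → Arlen = 32 mi.

32 mi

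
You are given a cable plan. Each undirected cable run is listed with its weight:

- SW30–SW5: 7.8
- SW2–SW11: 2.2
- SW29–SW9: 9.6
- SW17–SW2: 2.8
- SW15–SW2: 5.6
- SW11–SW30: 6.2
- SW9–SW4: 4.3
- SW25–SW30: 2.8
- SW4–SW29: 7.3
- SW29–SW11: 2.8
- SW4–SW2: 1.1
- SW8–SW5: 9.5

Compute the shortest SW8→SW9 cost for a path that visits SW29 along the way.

35.9

Shortest SW8→SW29: SW8 → SW5 → SW30 → SW11 → SW29 = 26.3
Shortest SW29→SW9: SW29 → SW9 = 9.6
Total via SW29: 26.3 + 9.6 = 35.9.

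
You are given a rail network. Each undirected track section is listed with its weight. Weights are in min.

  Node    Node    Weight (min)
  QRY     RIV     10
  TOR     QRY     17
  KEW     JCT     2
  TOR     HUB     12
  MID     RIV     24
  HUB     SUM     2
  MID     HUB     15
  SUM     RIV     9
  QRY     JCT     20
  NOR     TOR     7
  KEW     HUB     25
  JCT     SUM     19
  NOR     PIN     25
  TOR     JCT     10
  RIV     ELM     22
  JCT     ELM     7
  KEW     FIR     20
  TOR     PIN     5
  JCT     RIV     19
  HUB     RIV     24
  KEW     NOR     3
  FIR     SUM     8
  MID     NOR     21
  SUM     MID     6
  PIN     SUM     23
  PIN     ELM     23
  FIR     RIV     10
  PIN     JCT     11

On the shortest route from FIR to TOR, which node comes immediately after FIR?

Candidate routes:
FIR–SUM–HUB–TOR: 8+2+12 = 22
FIR–KEW–NOR–TOR: 20+3+7 = 30
FIR–RIV–SUM–HUB–TOR: 10+9+2+12 = 33
FIR–KEW–JCT–TOR: 20+2+10 = 32
Cheapest is FIR–SUM–HUB–TOR at 22 min.
So from FIR the first move is to SUM.

SUM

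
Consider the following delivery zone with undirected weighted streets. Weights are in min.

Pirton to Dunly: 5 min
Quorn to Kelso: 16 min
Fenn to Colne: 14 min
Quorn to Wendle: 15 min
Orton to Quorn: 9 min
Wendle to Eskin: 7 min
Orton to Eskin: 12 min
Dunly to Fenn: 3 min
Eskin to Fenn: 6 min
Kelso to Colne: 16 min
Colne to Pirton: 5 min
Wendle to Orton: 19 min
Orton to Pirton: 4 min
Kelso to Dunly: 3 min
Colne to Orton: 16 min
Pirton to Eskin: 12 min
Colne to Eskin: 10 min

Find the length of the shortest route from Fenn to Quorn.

21 min

Candidate routes:
Fenn–Dunly–Pirton–Orton–Quorn: 3+5+4+9 = 21
Fenn–Eskin–Orton–Quorn: 6+12+9 = 27
Fenn–Dunly–Kelso–Quorn: 3+3+16 = 22
Cheapest is Fenn–Dunly–Pirton–Orton–Quorn at 21 min.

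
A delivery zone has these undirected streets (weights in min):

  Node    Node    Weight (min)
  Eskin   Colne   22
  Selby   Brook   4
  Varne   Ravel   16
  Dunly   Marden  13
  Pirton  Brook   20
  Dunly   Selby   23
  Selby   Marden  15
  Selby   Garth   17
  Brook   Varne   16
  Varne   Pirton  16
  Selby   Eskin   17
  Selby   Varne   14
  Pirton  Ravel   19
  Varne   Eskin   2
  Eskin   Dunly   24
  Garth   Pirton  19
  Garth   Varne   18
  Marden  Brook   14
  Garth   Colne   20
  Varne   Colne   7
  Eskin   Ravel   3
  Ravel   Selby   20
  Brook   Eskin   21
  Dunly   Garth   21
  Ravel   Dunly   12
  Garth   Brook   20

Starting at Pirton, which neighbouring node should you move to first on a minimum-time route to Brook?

Brook

Compare a few routes:
Pirton–Varne–Brook: 16+16 = 32
Pirton–Brook: 20 = 20
The minimum is 20 min via Pirton–Brook.
So from Pirton the first move is to Brook.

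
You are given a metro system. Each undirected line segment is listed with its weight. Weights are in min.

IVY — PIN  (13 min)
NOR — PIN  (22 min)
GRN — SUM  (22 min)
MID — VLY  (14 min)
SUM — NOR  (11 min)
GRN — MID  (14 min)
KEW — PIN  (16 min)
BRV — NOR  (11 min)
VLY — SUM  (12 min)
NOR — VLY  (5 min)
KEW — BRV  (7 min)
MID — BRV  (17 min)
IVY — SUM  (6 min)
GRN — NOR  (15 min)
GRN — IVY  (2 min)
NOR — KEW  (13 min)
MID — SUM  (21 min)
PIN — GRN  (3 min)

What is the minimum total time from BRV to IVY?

Compare a few routes:
BRV - KEW - PIN - IVY: 7+16+13 = 36
BRV - MID - GRN - IVY: 17+14+2 = 33
BRV - NOR - SUM - IVY: 11+11+6 = 28
BRV - NOR - VLY - SUM - IVY: 11+5+12+6 = 34
Cheapest is BRV - NOR - SUM - IVY at 28 min.

28 min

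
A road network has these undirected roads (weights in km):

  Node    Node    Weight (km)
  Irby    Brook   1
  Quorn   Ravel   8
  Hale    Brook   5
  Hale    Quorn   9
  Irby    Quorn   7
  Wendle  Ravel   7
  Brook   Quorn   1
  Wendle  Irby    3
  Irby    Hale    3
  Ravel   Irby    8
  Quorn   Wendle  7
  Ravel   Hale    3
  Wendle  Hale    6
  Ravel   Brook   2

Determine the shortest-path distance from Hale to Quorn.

Compare a few routes:
Hale → Irby → Brook → Quorn: 3+1+1 = 5
Hale → Brook → Quorn: 5+1 = 6
Cheapest is Hale → Irby → Brook → Quorn at 5 km.

5 km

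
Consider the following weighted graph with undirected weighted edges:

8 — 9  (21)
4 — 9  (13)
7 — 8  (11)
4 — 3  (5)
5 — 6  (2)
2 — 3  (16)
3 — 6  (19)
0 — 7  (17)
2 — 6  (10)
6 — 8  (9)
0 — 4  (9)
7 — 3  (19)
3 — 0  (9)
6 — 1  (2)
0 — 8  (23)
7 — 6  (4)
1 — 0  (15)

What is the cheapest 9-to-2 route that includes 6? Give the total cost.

40

Best 9 to 6: 9–8–6 costing 30
Best 6 to 2: 6–2 costing 10
Total via 6: 30 + 10 = 40.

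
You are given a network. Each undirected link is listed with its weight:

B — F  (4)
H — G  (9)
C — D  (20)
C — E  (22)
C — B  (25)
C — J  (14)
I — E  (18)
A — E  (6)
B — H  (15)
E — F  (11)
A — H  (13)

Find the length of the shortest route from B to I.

33

Compare a few routes:
B → F → E → I: 4+11+18 = 33
B → H → A → E → I: 15+13+6+18 = 52
The minimum is 33 via B → F → E → I.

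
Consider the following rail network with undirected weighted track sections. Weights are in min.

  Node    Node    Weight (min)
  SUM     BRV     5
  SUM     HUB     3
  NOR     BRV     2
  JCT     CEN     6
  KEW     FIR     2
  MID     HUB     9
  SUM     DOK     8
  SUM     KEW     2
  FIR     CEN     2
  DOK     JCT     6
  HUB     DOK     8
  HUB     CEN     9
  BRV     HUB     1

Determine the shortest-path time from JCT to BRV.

Running Dijkstra from JCT:
JCT: 0
CEN: 6  (via JCT)
DOK: 6  (via JCT)
FIR: 8  (via CEN)
KEW: 10  (via FIR)
SUM: 12  (via KEW)
HUB: 14  (via DOK)
BRV: 15  (via HUB)
Shortest route: JCT–DOK–HUB–BRV = 15 min.

15 min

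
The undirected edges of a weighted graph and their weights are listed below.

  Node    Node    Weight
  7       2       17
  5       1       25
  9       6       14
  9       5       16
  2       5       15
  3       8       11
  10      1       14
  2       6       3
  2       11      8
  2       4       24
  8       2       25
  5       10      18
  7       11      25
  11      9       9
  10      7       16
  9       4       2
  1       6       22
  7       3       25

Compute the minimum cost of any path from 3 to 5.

51

Enumerating some paths:
3–8–2–5: 11+25+15 = 51
3–7–2–5: 25+17+15 = 57
Cheapest is 3–8–2–5 at 51.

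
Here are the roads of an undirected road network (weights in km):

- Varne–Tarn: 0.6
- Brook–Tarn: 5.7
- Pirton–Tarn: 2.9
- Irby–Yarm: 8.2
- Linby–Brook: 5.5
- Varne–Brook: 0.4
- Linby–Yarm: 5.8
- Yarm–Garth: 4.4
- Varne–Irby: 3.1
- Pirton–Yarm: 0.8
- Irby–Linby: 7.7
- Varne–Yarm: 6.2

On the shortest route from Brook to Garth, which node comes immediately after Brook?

Varne

Candidate routes:
Brook–Varne–Tarn–Pirton–Yarm–Garth: 0.4+0.6+2.9+0.8+4.4 = 9.1
Brook–Varne–Yarm–Garth: 0.4+6.2+4.4 = 11
Brook–Tarn–Pirton–Yarm–Garth: 5.7+2.9+0.8+4.4 = 13.8
The minimum is 9.1 km via Brook–Varne–Tarn–Pirton–Yarm–Garth.
So from Brook the first move is to Varne.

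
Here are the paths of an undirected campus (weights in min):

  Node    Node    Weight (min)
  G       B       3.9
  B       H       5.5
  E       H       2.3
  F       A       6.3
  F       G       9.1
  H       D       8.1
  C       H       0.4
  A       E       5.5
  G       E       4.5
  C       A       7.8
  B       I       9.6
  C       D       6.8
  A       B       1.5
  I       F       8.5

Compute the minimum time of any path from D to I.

22.3 min

Candidate routes:
D - C - H - B - I: 6.8+0.4+5.5+9.6 = 22.3
D - H - B - I: 8.1+5.5+9.6 = 23.2
Cheapest is D - C - H - B - I at 22.3 min.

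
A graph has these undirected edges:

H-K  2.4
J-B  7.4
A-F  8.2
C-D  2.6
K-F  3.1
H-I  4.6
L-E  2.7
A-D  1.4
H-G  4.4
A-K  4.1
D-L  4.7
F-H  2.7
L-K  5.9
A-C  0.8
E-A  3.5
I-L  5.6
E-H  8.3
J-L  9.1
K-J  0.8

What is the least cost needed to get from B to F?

11.3

Shortest distances from B:
B: 0
J: 7.4  (via B)
K: 8.2  (via J)
H: 10.6  (via K)
F: 11.3  (via K)
Shortest route: B → J → K → F = 11.3.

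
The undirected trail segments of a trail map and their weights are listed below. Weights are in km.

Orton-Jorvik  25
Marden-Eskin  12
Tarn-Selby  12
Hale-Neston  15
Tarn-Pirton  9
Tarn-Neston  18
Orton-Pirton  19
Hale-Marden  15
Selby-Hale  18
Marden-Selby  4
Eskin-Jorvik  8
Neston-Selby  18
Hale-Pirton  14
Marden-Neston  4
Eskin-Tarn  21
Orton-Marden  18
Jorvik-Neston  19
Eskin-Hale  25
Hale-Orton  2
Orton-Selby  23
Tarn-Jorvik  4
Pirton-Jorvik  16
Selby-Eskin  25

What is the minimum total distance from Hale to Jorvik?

Shortest distances from Hale:
Hale: 0
Orton: 2  (via Hale)
Pirton: 14  (via Hale)
Marden: 15  (via Hale)
Neston: 15  (via Hale)
Selby: 18  (via Hale)
Tarn: 23  (via Pirton)
Eskin: 25  (via Hale)
Jorvik: 27  (via Orton)
Shortest route: Hale → Orton → Jorvik = 27 km.

27 km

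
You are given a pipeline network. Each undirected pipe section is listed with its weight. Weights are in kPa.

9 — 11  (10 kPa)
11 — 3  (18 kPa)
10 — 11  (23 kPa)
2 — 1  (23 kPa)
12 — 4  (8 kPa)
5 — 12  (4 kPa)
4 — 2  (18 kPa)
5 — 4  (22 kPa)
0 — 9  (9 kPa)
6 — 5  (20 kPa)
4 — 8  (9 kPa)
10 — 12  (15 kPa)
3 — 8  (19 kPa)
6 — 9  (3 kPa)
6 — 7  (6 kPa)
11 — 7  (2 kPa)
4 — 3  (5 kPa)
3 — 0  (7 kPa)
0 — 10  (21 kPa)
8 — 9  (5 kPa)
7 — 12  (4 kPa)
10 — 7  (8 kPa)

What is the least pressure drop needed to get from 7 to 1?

53 kPa

Compare a few routes:
7–6–9–8–4–2–1: 6+3+5+9+18+23 = 64
7–12–4–2–1: 4+8+18+23 = 53
The minimum is 53 kPa via 7–12–4–2–1.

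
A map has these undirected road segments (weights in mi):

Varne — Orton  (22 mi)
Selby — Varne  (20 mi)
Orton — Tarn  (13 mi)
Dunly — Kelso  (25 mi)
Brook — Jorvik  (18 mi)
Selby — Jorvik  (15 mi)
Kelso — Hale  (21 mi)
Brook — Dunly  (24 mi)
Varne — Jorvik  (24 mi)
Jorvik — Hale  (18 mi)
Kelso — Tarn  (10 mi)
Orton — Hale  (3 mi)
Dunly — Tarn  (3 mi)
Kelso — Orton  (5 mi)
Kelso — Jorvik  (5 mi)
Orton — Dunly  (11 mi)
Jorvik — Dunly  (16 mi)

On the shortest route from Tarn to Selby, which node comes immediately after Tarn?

Candidate routes:
Tarn → Dunly → Jorvik → Selby: 3+16+15 = 34
Tarn → Kelso → Jorvik → Selby: 10+5+15 = 30
Tarn → Orton → Kelso → Jorvik → Selby: 13+5+5+15 = 38
The minimum is 30 mi via Tarn → Kelso → Jorvik → Selby.
So from Tarn the first move is to Kelso.

Kelso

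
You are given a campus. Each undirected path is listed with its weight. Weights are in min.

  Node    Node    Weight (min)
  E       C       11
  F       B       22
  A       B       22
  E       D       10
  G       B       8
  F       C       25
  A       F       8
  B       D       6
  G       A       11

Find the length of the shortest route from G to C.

35 min

Settle nodes by increasing distance from G:
G: 0
B: 8  (via G)
A: 11  (via G)
D: 14  (via B)
F: 19  (via A)
E: 24  (via D)
C: 35  (via E)
Shortest route: G → B → D → E → C = 35 min.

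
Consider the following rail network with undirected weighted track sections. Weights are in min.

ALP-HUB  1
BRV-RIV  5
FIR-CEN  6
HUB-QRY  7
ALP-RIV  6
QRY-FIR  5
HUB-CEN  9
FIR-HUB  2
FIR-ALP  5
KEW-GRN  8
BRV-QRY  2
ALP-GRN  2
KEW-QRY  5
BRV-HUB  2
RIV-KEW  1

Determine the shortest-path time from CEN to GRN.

11 min

Enumerating some paths:
CEN–FIR–HUB–ALP–GRN: 6+2+1+2 = 11
CEN–HUB–ALP–GRN: 9+1+2 = 12
CEN–FIR–ALP–GRN: 6+5+2 = 13
CEN–HUB–FIR–ALP–GRN: 9+2+5+2 = 18
The minimum is 11 min via CEN–FIR–HUB–ALP–GRN.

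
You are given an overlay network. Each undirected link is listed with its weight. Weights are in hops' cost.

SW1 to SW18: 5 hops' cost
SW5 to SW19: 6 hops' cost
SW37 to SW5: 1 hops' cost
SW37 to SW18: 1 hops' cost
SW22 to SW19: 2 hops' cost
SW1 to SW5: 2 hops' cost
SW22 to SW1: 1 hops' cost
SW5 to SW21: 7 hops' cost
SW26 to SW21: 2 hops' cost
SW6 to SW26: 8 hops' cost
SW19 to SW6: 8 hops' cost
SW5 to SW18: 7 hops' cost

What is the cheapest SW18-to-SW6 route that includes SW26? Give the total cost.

Shortest SW18→SW26: SW18–SW37–SW5–SW21–SW26 = 11
Best SW26 to SW6: SW26–SW6 costing 8
Total via SW26: 11 + 8 = 19 hops' cost.

19 hops' cost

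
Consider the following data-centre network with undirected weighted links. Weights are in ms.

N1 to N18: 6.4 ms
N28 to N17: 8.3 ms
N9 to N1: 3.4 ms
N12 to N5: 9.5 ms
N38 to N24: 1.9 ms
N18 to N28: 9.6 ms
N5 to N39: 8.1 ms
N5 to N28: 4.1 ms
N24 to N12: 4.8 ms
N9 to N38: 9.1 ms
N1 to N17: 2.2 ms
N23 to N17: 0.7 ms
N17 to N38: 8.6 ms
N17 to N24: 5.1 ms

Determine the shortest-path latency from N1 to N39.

22.7 ms

Candidate routes:
N1–N17–N28–N5–N39: 2.2+8.3+4.1+8.1 = 22.7
N1–N18–N28–N5–N39: 6.4+9.6+4.1+8.1 = 28.2
Cheapest is N1–N17–N28–N5–N39 at 22.7 ms.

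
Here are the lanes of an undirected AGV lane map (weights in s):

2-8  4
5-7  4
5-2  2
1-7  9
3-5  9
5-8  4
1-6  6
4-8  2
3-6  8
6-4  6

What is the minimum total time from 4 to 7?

10 s

Settle nodes by increasing distance from 4:
4: 0
8: 2  (via 4)
2: 6  (via 8)
5: 6  (via 8)
6: 6  (via 4)
7: 10  (via 5)
Shortest route: 4–8–5–7 = 10 s.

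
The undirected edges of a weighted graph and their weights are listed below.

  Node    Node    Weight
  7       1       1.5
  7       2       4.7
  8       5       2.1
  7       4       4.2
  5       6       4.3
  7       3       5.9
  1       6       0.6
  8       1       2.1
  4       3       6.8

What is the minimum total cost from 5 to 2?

Compare a few routes:
5–8–1–7–2: 2.1+2.1+1.5+4.7 = 10.4
5–6–1–7–2: 4.3+0.6+1.5+4.7 = 11.1
Cheapest is 5–8–1–7–2 at 10.4.

10.4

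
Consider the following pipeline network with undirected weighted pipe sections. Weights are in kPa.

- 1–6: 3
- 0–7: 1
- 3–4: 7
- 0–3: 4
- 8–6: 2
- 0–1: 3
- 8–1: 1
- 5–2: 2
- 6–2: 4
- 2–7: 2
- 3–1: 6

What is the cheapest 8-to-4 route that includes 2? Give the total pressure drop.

20 kPa

Best 8 to 2: 8–6–2 costing 6
Best 2 to 4: 2–7–0–3–4 costing 14
Total via 2: 6 + 14 = 20 kPa.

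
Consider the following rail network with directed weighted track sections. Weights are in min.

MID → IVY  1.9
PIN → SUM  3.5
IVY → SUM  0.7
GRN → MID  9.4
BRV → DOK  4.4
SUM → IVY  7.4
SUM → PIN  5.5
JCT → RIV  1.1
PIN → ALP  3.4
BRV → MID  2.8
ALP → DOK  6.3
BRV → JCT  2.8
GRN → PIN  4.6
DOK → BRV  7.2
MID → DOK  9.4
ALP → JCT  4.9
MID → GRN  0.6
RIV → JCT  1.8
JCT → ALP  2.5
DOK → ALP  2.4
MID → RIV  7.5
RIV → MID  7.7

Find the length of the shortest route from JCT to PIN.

14 min

Compare a few routes:
JCT → RIV → MID → GRN → PIN: 1.1+7.7+0.6+4.6 = 14
JCT → RIV → MID → IVY → SUM → PIN: 1.1+7.7+1.9+0.7+5.5 = 16.9
The minimum is 14 min via JCT → RIV → MID → GRN → PIN.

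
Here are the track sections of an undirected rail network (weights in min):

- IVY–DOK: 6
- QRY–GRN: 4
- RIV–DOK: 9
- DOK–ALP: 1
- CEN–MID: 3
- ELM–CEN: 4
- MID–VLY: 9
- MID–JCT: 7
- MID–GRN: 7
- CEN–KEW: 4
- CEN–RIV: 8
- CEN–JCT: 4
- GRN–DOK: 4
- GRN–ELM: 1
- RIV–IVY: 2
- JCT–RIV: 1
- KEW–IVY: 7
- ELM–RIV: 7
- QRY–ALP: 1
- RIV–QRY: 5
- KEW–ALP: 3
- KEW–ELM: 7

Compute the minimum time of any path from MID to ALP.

10 min

Candidate routes:
MID → CEN → KEW → ALP: 3+4+3 = 10
MID → GRN → QRY → ALP: 7+4+1 = 12
Cheapest is MID → CEN → KEW → ALP at 10 min.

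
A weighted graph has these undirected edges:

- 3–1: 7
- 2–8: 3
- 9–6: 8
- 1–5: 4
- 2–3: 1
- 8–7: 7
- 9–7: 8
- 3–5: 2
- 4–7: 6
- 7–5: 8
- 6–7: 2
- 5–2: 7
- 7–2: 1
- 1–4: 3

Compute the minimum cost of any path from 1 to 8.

Settle nodes by increasing distance from 1:
1: 0
4: 3  (via 1)
5: 4  (via 1)
3: 6  (via 5)
2: 7  (via 3)
7: 8  (via 2)
6: 10  (via 7)
8: 10  (via 2)
Shortest route: 1–5–3–2–8 = 10.

10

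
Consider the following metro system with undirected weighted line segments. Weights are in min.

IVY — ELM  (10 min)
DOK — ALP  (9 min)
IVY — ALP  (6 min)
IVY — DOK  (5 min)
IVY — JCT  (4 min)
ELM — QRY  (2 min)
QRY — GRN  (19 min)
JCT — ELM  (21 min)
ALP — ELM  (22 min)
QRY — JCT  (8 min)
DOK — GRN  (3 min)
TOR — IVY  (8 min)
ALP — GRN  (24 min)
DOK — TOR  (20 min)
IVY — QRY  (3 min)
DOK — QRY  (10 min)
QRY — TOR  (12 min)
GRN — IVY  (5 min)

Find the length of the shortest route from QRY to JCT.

Shortest distances from QRY:
QRY: 0
ELM: 2  (via QRY)
IVY: 3  (via QRY)
JCT: 7  (via IVY)
Shortest route: QRY → IVY → JCT = 7 min.

7 min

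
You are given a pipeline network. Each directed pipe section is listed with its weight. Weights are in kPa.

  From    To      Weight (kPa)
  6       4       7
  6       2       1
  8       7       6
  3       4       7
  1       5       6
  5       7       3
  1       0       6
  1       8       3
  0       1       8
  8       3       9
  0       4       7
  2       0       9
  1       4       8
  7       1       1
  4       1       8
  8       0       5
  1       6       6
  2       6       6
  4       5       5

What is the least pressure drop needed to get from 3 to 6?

Running Dijkstra from 3:
3: 0
4: 7  (via 3)
5: 12  (via 4)
1: 15  (via 4)
7: 15  (via 5)
8: 18  (via 1)
0: 21  (via 1)
6: 21  (via 1)
Shortest route: 3–4–1–6 = 21 kPa.

21 kPa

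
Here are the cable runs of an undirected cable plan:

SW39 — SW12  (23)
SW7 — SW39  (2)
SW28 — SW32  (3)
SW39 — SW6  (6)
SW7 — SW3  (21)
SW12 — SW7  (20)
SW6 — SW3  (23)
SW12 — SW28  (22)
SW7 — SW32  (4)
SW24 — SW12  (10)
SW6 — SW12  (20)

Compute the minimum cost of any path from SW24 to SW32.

34

Enumerating some paths:
SW24 - SW12 - SW7 - SW32: 10+20+4 = 34
SW24 - SW12 - SW28 - SW32: 10+22+3 = 35
SW24 - SW12 - SW39 - SW7 - SW32: 10+23+2+4 = 39
The minimum is 34 via SW24 - SW12 - SW7 - SW32.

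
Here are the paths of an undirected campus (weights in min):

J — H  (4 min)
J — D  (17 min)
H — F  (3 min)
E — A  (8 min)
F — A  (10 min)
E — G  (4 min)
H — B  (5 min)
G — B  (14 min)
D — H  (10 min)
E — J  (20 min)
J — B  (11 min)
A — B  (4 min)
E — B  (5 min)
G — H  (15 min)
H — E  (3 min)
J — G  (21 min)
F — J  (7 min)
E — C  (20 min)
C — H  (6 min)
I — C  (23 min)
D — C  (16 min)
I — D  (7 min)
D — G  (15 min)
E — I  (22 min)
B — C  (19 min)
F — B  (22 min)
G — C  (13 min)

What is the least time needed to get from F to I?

20 min

Settle nodes by increasing distance from F:
F: 0
H: 3  (via F)
E: 6  (via H)
J: 7  (via F)
B: 8  (via H)
C: 9  (via H)
A: 10  (via F)
G: 10  (via E)
D: 13  (via H)
I: 20  (via D)
Shortest route: F → H → D → I = 20 min.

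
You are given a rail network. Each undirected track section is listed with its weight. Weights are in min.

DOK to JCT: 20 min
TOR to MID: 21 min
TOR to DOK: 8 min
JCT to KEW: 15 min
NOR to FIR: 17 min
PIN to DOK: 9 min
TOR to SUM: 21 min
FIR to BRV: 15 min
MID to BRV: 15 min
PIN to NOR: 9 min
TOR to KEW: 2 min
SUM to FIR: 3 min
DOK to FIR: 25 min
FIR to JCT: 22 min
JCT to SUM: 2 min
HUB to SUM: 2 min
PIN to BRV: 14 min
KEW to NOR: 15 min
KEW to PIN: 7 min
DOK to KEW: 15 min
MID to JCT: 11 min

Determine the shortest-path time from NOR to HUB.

22 min

Enumerating some paths:
NOR–KEW–JCT–SUM–HUB: 15+15+2+2 = 34
NOR–FIR–SUM–HUB: 17+3+2 = 22
The minimum is 22 min via NOR–FIR–SUM–HUB.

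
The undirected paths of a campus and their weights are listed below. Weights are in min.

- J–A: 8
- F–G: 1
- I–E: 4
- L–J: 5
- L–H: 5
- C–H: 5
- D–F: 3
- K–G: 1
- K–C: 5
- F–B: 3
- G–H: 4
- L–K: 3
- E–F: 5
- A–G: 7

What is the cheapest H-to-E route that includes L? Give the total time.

15 min

Best H to L: H → L costing 5
Shortest L→E: L → K → G → F → E = 10
Total via L: 5 + 10 = 15 min.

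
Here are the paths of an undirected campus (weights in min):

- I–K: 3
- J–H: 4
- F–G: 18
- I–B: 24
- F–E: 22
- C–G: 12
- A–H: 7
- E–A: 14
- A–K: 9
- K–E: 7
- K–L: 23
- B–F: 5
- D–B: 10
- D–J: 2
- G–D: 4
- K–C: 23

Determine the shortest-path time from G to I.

29 min

Enumerating some paths:
G–D–B–I: 4+10+24 = 38
G–D–J–H–A–E–K–I: 4+2+4+7+14+7+3 = 41
G–D–J–H–A–K–I: 4+2+4+7+9+3 = 29
G–C–K–I: 12+23+3 = 38
The minimum is 29 min via G–D–J–H–A–K–I.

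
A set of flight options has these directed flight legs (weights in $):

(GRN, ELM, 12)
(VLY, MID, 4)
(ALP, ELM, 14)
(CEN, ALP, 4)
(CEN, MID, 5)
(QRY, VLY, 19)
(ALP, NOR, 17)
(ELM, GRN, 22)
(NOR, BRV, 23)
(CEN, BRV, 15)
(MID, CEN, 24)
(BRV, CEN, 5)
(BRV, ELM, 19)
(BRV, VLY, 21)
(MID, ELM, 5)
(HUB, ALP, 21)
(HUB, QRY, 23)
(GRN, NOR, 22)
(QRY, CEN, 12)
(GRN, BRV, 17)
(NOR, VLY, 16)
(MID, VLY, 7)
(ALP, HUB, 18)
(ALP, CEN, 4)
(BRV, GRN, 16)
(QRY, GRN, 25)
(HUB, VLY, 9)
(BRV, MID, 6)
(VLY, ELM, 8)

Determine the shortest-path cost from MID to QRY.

Running Dijkstra from MID:
MID: 0
ELM: 5  (via MID)
VLY: 7  (via MID)
CEN: 24  (via MID)
GRN: 27  (via ELM)
ALP: 28  (via CEN)
BRV: 39  (via CEN)
NOR: 45  (via ALP)
HUB: 46  (via ALP)
QRY: 69  (via HUB)
Shortest route: MID → CEN → ALP → HUB → QRY = $69.

$69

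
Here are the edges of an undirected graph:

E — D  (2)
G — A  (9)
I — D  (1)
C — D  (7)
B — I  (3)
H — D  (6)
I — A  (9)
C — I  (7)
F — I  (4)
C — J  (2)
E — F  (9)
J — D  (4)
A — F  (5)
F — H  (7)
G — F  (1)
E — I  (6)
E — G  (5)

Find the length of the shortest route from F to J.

9

Settle nodes by increasing distance from F:
F: 0
G: 1  (via F)
I: 4  (via F)
A: 5  (via F)
D: 5  (via I)
E: 6  (via G)
B: 7  (via I)
H: 7  (via F)
J: 9  (via D)
Shortest route: F–I–D–J = 9.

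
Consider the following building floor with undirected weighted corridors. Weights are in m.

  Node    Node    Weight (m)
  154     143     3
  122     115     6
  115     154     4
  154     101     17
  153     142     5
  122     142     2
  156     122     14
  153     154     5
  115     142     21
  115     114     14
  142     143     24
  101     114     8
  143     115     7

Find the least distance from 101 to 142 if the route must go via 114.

30 m

Best 101 to 114: 101–114 costing 8
Shortest 114→142: 114–115–122–142 = 22
Total via 114: 8 + 22 = 30 m.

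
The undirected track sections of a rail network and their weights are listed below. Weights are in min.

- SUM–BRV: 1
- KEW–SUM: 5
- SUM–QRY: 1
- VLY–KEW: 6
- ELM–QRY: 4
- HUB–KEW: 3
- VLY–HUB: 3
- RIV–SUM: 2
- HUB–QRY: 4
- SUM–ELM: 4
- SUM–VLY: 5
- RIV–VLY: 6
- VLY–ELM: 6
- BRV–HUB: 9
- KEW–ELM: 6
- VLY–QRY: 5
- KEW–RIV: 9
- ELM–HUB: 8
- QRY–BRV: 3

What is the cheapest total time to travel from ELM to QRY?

4 min

Shortest distances from ELM:
ELM: 0
QRY: 4  (via ELM)
Shortest route: ELM → QRY = 4 min.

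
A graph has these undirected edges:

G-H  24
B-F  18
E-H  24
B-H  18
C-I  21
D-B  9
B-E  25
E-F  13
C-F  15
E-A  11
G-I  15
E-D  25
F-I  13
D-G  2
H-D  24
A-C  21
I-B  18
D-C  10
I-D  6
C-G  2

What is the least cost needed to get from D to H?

Compare a few routes:
D → C → G → H: 10+2+24 = 36
D → H: 24 = 24
D → B → H: 9+18 = 27
D → G → H: 2+24 = 26
The minimum is 24 via D → H.

24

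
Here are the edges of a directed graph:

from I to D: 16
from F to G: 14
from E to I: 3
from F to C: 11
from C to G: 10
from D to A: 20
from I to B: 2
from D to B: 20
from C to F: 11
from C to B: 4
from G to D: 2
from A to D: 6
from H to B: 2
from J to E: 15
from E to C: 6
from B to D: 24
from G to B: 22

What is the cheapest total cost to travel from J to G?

31

Shortest distances from J:
J: 0
E: 15  (via J)
I: 18  (via E)
B: 20  (via I)
C: 21  (via E)
G: 31  (via C)
Shortest route: J–E–C–G = 31.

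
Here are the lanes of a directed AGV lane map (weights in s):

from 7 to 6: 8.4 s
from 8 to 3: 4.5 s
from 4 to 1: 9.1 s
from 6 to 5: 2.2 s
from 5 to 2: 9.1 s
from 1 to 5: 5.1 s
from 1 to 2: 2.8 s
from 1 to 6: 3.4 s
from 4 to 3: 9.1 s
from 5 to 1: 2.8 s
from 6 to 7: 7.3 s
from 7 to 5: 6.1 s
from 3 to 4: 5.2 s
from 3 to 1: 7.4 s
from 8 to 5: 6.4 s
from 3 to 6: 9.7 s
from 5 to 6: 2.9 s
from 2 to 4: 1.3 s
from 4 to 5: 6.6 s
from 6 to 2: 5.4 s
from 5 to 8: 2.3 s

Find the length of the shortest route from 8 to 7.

16.6 s

Settle nodes by increasing distance from 8:
8: 0
3: 4.5  (via 8)
5: 6.4  (via 8)
1: 9.2  (via 5)
6: 9.3  (via 5)
4: 9.7  (via 3)
2: 12  (via 1)
7: 16.6  (via 6)
Shortest route: 8–5–6–7 = 16.6 s.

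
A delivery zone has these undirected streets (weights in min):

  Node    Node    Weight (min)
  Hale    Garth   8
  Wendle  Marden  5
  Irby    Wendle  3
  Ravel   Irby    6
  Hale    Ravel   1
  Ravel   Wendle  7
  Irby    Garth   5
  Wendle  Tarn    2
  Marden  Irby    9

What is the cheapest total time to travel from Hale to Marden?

Settle nodes by increasing distance from Hale:
Hale: 0
Ravel: 1  (via Hale)
Irby: 7  (via Ravel)
Garth: 8  (via Hale)
Wendle: 8  (via Ravel)
Tarn: 10  (via Wendle)
Marden: 13  (via Wendle)
Shortest route: Hale–Ravel–Wendle–Marden = 13 min.

13 min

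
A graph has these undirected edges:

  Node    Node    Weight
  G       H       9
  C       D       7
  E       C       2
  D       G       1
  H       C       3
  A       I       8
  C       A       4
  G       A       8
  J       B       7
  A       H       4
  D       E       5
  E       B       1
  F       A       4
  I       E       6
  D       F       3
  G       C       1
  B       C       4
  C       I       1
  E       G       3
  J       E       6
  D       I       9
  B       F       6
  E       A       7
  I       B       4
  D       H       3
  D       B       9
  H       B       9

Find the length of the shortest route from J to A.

Settle nodes by increasing distance from J:
J: 0
E: 6  (via J)
B: 7  (via J)
C: 8  (via E)
G: 9  (via E)
I: 9  (via C)
D: 10  (via G)
H: 11  (via C)
A: 12  (via C)
Shortest route: J → E → C → A = 12.

12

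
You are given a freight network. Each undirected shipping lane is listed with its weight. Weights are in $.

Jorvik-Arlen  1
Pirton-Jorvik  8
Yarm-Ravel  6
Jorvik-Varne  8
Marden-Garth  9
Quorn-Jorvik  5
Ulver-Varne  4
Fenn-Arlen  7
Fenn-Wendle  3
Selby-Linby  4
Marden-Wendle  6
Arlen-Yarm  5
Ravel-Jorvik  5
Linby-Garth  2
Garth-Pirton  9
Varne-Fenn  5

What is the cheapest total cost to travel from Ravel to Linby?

Settle nodes by increasing distance from Ravel:
Ravel: 0
Jorvik: 5  (via Ravel)
Yarm: 6  (via Ravel)
Arlen: 6  (via Jorvik)
Quorn: 10  (via Jorvik)
Varne: 13  (via Jorvik)
Fenn: 13  (via Arlen)
Pirton: 13  (via Jorvik)
Wendle: 16  (via Fenn)
Ulver: 17  (via Varne)
Garth: 22  (via Pirton)
Marden: 22  (via Wendle)
Linby: 24  (via Garth)
Shortest route: Ravel → Jorvik → Pirton → Garth → Linby = $24.

$24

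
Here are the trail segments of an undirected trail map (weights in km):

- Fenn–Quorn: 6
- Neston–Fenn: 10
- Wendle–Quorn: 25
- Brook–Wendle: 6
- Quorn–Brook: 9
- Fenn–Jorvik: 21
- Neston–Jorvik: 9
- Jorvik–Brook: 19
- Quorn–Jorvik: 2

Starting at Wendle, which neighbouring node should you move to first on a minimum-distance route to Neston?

Compare a few routes:
Wendle–Brook–Quorn–Fenn–Neston: 6+9+6+10 = 31
Wendle–Brook–Quorn–Jorvik–Neston: 6+9+2+9 = 26
Cheapest is Wendle–Brook–Quorn–Jorvik–Neston at 26 km.
So from Wendle the first move is to Brook.

Brook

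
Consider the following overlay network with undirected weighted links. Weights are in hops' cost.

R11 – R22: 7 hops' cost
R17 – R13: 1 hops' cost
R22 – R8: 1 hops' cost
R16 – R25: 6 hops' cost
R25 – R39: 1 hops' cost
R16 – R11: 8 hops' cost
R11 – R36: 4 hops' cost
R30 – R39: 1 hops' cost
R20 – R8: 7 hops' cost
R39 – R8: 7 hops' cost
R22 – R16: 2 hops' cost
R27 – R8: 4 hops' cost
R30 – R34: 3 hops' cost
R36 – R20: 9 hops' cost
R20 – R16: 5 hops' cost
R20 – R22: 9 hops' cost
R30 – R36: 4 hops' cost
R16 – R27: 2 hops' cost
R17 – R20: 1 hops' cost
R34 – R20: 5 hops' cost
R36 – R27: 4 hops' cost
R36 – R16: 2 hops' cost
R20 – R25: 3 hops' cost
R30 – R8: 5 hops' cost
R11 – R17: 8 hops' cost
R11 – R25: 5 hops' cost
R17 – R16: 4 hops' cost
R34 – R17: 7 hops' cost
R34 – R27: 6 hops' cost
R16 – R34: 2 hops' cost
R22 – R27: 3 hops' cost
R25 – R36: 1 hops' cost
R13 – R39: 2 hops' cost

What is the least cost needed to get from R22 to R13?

Running Dijkstra from R22:
R22: 0
R8: 1  (via R22)
R16: 2  (via R22)
R27: 3  (via R22)
R34: 4  (via R16)
R36: 4  (via R16)
R25: 5  (via R36)
R30: 6  (via R8)
R17: 6  (via R16)
R39: 6  (via R25)
R13: 7  (via R17)
Shortest route: R22 → R16 → R17 → R13 = 7 hops' cost.

7 hops' cost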